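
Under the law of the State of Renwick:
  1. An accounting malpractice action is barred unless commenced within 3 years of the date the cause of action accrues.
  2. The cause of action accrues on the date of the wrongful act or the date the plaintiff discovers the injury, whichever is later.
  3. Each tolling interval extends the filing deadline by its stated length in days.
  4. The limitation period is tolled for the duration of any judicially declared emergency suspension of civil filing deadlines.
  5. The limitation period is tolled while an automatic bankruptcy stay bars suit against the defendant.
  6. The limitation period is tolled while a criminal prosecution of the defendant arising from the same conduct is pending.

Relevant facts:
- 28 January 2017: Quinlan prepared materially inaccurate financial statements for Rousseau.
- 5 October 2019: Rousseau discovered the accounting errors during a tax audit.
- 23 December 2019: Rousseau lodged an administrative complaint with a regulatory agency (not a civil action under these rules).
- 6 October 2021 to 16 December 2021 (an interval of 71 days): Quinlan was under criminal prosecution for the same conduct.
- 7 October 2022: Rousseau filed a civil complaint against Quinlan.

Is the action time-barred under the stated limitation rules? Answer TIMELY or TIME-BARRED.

TIMELY

Taking the later of the act (28 January 2017) and discovery (5 October 2019), the claim accrued on 5 October 2019.
Adding the 3 years base period to 5 October 2019 gives a deadline of 5 October 2022, before any tolling.
The period was tolled for 71 days by the pending criminal prosecution (6 October 2021 to 16 December 2021), pushing the deadline to 15 December 2022.
None of the other events listed affects the running of the period under the stated rules.
Filing on 7 October 2022 beat the 15 December 2022 deadline — the action is timely.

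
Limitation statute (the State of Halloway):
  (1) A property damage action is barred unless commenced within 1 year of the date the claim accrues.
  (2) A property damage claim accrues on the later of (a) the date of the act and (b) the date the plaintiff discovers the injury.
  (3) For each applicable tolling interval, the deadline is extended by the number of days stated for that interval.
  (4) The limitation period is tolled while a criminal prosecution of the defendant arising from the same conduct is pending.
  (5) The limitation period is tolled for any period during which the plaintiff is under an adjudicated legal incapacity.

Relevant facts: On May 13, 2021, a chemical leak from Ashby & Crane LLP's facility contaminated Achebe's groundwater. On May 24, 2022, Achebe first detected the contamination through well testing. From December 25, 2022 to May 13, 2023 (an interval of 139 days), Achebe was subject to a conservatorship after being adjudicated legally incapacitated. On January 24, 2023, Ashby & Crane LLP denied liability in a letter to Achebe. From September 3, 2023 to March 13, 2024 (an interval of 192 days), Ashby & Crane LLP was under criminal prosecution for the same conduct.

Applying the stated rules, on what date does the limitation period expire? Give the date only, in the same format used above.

Taking the later of the act (May 13, 2021) and discovery (May 24, 2022), the claim accrued on May 24, 2022.
1 year from May 24, 2022 is May 24, 2023.
Because the plaintiff's legal incapacity ran from December 25, 2022 to May 13, 2023, the deadline is extended by 139 days to October 10, 2023.
The pending criminal prosecution from September 3, 2023 to March 13, 2024 tolled the period for 192 days, extending the deadline to April 19, 2024.
None of the other events listed affects the running of the period under the stated rules.

April 19, 2024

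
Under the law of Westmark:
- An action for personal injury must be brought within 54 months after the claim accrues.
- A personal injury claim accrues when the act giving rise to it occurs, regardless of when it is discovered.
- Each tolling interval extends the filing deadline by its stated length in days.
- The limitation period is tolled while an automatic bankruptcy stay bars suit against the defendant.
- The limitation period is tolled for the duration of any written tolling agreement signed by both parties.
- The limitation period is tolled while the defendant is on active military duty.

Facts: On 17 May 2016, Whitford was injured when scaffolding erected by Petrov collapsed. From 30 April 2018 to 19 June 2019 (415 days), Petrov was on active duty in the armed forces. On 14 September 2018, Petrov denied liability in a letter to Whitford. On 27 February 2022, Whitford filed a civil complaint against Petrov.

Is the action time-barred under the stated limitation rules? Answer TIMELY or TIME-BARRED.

TIME-BARRED

The claim accrued on 17 May 2016, when the wrongful act occurred.
Adding the 54 months base period to 17 May 2016 gives a deadline of 17 November 2020, before any tolling.
Because the defendant's active military service ran from 30 April 2018 to 19 June 2019, the deadline is extended by 415 days to 6 January 2022.
None of the other events listed affects the running of the period under the stated rules.
Filing on 27 February 2022 missed the 6 January 2022 deadline — the action is time-barred.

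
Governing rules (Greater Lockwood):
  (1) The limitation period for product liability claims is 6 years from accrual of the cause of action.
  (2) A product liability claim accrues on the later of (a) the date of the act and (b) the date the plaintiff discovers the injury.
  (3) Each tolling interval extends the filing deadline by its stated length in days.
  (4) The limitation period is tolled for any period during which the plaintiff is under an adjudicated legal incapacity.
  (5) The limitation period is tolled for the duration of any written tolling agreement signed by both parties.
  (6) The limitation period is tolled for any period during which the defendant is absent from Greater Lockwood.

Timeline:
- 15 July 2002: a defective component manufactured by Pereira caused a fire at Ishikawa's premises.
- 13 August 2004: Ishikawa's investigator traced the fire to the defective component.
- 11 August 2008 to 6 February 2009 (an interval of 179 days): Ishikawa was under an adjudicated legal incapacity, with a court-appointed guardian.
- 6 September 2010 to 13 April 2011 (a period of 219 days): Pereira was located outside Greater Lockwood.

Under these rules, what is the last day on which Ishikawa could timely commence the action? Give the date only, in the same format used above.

15 September 2011

Because discovery on 13 August 2004 post-dates the 15 July 2002 act, accrual under the later-of rule falls on 13 August 2004.
The untolled deadline — 6 years after 13 August 2004 — is 13 August 2010.
The plaintiff's legal incapacity from 11 August 2008 to 6 February 2009 tolled the period for 179 days, extending the deadline to 8 February 2011.
The period was tolled for 219 days by the defendant's absence from the jurisdiction (6 September 2010 to 13 April 2011), pushing the deadline to 15 September 2011.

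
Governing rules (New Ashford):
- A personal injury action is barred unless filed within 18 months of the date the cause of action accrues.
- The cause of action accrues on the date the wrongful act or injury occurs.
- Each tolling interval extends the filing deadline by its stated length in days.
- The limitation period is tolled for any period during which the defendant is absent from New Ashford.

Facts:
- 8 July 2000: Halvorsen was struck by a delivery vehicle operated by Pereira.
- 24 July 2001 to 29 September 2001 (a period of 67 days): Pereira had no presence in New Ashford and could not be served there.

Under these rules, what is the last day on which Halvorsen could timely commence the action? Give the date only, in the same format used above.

16 March 2002

The limitation period began to run on 8 July 2000.
18 months from 8 July 2000 is 8 January 2002.
The defendant's absence from the jurisdiction from 24 July 2001 to 29 September 2001 tolled the period for 67 days, extending the deadline to 16 March 2002.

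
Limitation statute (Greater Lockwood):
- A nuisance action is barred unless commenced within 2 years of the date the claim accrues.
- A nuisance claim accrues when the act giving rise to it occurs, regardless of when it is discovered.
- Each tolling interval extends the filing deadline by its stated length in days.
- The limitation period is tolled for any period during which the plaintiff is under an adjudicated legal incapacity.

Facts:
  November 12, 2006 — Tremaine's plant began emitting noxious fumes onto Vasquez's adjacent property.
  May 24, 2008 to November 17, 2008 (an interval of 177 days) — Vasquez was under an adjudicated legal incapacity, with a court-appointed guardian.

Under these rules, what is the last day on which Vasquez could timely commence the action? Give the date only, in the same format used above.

May 8, 2009

The claim accrued on November 12, 2006, when the wrongful act occurred.
Adding the 2 years base period to November 12, 2006 gives a deadline of November 12, 2008, before any tolling.
The period was tolled for 177 days by the plaintiff's legal incapacity (May 24, 2008 to November 17, 2008), pushing the deadline to May 8, 2009.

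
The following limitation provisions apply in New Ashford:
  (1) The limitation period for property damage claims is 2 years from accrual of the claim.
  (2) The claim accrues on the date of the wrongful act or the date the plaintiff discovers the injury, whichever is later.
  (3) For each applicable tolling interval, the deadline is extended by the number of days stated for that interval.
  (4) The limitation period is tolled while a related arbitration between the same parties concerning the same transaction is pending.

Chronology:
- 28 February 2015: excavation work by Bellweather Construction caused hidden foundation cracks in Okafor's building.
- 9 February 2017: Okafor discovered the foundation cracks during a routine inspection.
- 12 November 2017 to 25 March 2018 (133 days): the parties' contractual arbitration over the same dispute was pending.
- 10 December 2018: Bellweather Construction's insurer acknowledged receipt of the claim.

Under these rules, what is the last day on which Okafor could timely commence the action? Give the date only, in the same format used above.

Because discovery on 9 February 2017 post-dates the 28 February 2015 act, accrual under the later-of rule falls on 9 February 2017.
2 years from 9 February 2017 is 9 February 2019.
The pending related arbitration from 12 November 2017 to 25 March 2018 tolled the period for 133 days, extending the deadline to 22 June 2019.
Nothing else in the chronology tolls or restarts the period.

22 June 2019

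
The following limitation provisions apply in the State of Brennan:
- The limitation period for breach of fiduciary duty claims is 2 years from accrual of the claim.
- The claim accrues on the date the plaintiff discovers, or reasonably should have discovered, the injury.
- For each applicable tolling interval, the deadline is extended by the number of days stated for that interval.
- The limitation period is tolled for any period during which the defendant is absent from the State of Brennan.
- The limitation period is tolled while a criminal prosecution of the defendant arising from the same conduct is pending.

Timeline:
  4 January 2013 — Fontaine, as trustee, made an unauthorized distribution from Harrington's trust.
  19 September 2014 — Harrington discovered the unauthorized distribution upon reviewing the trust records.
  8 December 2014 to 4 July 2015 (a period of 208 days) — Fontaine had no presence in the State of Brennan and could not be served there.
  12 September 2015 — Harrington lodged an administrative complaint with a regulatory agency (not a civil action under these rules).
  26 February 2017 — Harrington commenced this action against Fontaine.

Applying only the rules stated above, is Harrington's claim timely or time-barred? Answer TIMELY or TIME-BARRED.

TIMELY

Under the discovery rule, the claim accrued on 19 September 2014, when Harrington discovered the injury — not on the 4 January 2013 date of the underlying act.
2 years from 19 September 2014 is 19 September 2016.
The period was tolled for 208 days by the defendant's absence from the jurisdiction (8 December 2014 to 4 July 2015), pushing the deadline to 15 April 2017.
The other events in the timeline have no effect on the limitation period under the stated rules.
Harrington filed on 26 February 2017, before the 15 April 2017 deadline, so the action is timely.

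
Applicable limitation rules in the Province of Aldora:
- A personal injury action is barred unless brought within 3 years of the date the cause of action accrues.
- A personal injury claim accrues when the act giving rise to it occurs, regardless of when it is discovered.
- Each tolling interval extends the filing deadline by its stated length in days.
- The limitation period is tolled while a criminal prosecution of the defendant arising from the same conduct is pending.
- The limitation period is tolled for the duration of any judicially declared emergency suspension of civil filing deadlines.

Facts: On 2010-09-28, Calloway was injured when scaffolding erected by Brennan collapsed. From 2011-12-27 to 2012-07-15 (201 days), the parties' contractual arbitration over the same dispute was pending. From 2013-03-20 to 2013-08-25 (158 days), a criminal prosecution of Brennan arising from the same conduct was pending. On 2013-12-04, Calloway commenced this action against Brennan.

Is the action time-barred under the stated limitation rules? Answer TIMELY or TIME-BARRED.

The limitation period began to run on 2010-09-28.
Adding the 3 years base period to 2010-09-28 gives a deadline of 2013-09-28, before any tolling.
The period was tolled for 158 days by the pending criminal prosecution (2013-03-20 to 2013-08-25), pushing the deadline to 2014-03-05.
No stated provision tolls the period for a pending arbitration, so the interval from 2011-12-27 to 2012-07-15 has no effect on the deadline.
The 2013-12-04 filing precedes the 2014-03-05 deadline; the claim is timely.

TIMELY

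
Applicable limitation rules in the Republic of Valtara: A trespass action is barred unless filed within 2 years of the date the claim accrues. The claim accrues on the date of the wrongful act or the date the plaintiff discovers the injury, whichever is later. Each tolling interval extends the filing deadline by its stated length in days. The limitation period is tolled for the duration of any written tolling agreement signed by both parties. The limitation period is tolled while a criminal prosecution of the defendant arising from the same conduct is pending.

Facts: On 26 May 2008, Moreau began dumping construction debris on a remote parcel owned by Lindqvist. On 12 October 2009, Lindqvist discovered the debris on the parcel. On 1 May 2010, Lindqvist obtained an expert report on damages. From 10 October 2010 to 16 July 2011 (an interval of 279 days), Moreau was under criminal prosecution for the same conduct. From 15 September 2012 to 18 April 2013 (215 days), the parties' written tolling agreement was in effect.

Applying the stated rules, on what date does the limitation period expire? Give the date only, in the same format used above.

17 July 2012

Because discovery on 12 October 2009 post-dates the 26 May 2008 act, accrual under the later-of rule falls on 12 October 2009.
The untolled deadline — 2 years after 12 October 2009 — is 12 October 2011.
The period was tolled for 279 days by the pending criminal prosecution (10 October 2010 to 16 July 2011), pushing the deadline to 17 July 2012.
The written tolling agreement from 15 September 2012 to 18 April 2013 began after the period had already run on 17 July 2012, so it has no tolling effect.
Nothing else in the chronology tolls or restarts the period.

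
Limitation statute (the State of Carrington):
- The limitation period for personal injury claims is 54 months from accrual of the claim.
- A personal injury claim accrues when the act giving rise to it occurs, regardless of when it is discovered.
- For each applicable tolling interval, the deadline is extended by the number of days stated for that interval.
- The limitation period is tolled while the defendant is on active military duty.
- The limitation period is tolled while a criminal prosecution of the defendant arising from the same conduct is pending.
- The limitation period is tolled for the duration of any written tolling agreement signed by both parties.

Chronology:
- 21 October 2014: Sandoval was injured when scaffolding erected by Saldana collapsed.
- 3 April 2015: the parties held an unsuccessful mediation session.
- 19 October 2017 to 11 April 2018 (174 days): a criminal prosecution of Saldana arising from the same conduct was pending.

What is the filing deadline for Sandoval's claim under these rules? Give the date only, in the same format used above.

The limitation period began to run on 21 October 2014.
54 months from 21 October 2014 is 21 April 2019.
Because the pending criminal prosecution ran from 19 October 2017 to 11 April 2018, the deadline is extended by 174 days to 12 October 2019.
Nothing else in the chronology tolls or restarts the period.

12 October 2019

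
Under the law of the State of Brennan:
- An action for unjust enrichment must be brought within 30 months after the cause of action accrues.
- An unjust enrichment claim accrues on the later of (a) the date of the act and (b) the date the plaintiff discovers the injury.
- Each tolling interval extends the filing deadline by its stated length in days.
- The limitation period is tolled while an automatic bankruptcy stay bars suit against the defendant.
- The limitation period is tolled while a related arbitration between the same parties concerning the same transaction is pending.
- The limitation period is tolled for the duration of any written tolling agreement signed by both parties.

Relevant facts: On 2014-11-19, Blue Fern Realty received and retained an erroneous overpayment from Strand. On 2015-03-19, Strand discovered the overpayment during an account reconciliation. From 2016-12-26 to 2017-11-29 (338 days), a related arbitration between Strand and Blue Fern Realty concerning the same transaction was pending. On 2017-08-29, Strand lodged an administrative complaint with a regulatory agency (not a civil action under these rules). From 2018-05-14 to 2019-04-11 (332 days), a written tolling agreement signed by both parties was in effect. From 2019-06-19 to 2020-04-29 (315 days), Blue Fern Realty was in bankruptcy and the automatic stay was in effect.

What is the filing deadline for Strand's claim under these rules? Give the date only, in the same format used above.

Taking the later of the act (2014-11-19) and discovery (2015-03-19), the claim accrued on 2015-03-19.
The untolled deadline — 30 months after 2015-03-19 — is 2017-09-19.
Because the pending related arbitration ran from 2016-12-26 to 2017-11-29, the deadline is extended by 338 days to 2018-08-23.
Because the written tolling agreement ran from 2018-05-14 to 2019-04-11, the deadline is extended by 332 days to 2019-07-21.
The period was tolled for 315 days by the automatic bankruptcy stay (2019-06-19 to 2020-04-29), pushing the deadline to 2020-05-31.
The other events in the timeline have no effect on the limitation period under the stated rules.

2020-05-31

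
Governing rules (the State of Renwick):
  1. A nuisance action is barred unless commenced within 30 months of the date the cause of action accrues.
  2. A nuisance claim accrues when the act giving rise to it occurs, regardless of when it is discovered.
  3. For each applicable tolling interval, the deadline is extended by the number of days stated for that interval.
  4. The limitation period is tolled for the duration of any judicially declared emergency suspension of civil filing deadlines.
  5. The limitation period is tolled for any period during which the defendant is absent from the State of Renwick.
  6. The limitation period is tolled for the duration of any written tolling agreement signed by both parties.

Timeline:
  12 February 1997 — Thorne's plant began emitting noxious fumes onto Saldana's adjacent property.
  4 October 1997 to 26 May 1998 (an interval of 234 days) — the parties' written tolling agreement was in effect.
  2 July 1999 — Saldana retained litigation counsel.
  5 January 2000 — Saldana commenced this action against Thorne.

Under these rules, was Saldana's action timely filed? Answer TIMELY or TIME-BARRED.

The limitation period began to run on 12 February 1997.
Adding the 30 months base period to 12 February 1997 gives a deadline of 12 August 1999, before any tolling.
Because the written tolling agreement ran from 4 October 1997 to 26 May 1998, the deadline is extended by 234 days to 2 April 2000.
The other events in the timeline have no effect on the limitation period under the stated rules.
The 5 January 2000 filing precedes the 2 April 2000 deadline; the claim is timely.

TIMELY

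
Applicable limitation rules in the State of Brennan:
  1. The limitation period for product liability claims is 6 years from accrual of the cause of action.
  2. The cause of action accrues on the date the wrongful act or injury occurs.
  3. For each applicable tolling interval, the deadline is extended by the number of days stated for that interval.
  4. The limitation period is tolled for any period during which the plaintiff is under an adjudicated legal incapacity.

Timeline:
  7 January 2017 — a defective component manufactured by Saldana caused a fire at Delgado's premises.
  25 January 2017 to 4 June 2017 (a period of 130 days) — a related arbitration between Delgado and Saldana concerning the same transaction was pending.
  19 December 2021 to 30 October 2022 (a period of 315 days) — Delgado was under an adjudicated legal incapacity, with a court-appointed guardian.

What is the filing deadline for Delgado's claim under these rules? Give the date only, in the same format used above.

18 November 2023

The cause of action accrued on 7 January 2017, the date of the act.
The untolled deadline — 6 years after 7 January 2017 — is 7 January 2023.
The plaintiff's legal incapacity from 19 December 2021 to 30 October 2022 tolled the period for 315 days, extending the deadline to 18 November 2023.
The pending related arbitration from 25 January 2017 to 4 June 2017 does not toll the period, because no stated rule makes a pending arbitration a tolling event.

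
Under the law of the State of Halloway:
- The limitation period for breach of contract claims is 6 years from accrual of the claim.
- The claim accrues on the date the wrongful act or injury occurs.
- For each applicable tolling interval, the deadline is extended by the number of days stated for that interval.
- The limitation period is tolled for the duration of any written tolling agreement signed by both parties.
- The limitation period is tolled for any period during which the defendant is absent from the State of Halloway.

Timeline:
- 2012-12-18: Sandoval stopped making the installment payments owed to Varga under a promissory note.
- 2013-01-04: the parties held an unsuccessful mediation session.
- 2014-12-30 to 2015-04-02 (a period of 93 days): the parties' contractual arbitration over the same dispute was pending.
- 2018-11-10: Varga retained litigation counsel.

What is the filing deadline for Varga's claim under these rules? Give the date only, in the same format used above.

2018-12-18

The limitation period began to run on 2012-12-18.
6 years from 2012-12-18 is 2018-12-18.
The pending related arbitration from 2014-12-30 to 2015-04-02 does not toll the period, because no stated rule makes a pending arbitration a tolling event.
The other events in the timeline have no effect on the limitation period under the stated rules.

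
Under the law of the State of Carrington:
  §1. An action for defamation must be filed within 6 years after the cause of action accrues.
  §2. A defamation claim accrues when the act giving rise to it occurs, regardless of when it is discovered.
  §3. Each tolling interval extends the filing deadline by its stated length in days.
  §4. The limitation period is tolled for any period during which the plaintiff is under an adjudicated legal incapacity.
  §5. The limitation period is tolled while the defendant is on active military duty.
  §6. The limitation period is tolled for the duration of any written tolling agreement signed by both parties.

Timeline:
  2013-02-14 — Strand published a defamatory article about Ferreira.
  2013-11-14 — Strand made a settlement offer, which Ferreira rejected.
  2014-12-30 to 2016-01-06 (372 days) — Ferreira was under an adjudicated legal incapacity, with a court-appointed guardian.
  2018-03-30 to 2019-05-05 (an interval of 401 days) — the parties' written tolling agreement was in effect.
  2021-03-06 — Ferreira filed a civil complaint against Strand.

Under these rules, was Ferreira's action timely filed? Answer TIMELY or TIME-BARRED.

The claim accrued on 2013-02-14, when the wrongful act occurred.
The untolled deadline — 6 years after 2013-02-14 — is 2019-02-14.
The period was tolled for 372 days by the plaintiff's legal incapacity (2014-12-30 to 2016-01-06), pushing the deadline to 2020-02-21.
The written tolling agreement from 2018-03-30 to 2019-05-05 tolled the period for 401 days, extending the deadline to 2021-03-28.
The other events in the timeline have no effect on the limitation period under the stated rules.
Ferreira filed on 2021-03-06, before the 2021-03-28 deadline, so the action is timely.

TIMELY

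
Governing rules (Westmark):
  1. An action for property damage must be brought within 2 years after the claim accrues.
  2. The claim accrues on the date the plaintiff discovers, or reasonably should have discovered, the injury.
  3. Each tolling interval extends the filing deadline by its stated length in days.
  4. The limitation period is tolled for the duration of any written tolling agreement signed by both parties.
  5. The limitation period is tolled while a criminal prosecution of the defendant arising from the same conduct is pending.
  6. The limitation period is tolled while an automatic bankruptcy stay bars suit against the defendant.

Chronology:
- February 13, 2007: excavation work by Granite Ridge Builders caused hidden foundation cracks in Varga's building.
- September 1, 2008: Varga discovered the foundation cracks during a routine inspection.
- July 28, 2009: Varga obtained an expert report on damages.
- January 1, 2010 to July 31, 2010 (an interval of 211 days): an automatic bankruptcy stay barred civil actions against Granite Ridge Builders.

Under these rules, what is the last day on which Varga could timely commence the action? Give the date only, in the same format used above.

The claim did not accrue until Varga discovered the injury on September 1, 2008; the February 13, 2007 act date does not start the clock under the stated rule.
2 years from September 1, 2008 is September 1, 2010.
Because the automatic bankruptcy stay ran from January 1, 2010 to July 31, 2010, the deadline is extended by 211 days to March 31, 2011.
Nothing else in the chronology tolls or restarts the period.

March 31, 2011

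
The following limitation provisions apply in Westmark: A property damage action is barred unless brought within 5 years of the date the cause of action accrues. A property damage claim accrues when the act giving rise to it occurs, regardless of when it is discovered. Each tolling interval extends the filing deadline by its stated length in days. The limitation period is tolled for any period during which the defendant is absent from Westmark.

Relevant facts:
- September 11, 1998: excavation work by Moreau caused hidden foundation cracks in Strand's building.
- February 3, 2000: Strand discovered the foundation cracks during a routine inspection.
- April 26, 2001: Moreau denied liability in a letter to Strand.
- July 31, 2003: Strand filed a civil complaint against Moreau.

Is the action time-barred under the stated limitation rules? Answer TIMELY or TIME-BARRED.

TIMELY

Accrual is governed by the date of the act, so the period began to run on September 11, 1998; the later discovery on February 3, 2000 is irrelevant under the stated rule.
5 years from September 11, 1998 is September 11, 2003.
Nothing else in the chronology tolls or restarts the period.
Strand filed on July 31, 2003, before the September 11, 2003 deadline, so the action is timely.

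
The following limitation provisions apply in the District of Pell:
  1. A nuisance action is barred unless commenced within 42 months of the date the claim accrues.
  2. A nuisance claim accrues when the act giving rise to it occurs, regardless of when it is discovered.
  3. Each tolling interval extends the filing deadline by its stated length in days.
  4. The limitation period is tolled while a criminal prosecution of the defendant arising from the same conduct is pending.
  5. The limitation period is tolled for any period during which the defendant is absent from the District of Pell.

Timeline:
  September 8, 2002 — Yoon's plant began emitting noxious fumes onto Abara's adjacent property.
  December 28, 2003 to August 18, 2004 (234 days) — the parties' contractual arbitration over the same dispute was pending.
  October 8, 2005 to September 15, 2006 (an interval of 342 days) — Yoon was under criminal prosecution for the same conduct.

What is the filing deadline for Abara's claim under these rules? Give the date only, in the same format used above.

February 13, 2007

The claim accrued on September 8, 2002, the date of the act.
42 months from September 8, 2002 is March 8, 2006.
The pending criminal prosecution from October 8, 2005 to September 15, 2006 tolled the period for 342 days, extending the deadline to February 13, 2007.
Although a pending arbitration ran from December 28, 2003 to August 18, 2004, the stated rules do not make that a tolling event, so it is disregarded.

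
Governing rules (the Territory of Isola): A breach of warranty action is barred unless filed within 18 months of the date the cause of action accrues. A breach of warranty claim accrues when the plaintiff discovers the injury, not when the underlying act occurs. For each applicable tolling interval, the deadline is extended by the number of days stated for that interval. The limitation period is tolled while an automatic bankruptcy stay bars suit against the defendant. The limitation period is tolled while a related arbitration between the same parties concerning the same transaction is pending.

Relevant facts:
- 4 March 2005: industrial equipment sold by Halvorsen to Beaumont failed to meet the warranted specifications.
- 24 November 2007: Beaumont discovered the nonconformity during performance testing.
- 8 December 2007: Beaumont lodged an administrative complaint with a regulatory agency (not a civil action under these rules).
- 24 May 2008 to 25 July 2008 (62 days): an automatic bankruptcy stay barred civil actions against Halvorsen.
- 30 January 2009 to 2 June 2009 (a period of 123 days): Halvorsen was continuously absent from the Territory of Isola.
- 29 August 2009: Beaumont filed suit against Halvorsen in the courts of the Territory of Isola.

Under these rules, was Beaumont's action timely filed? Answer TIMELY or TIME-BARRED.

TIME-BARRED

The claim did not accrue until Beaumont discovered the injury on 24 November 2007; the 4 March 2005 act date does not start the clock under the stated rule.
The untolled deadline — 18 months after 24 November 2007 — is 24 May 2009.
The automatic bankruptcy stay from 24 May 2008 to 25 July 2008 tolled the period for 62 days, extending the deadline to 25 July 2009.
No stated provision tolls the period for the defendant's absence, so the interval from 30 January 2009 to 2 June 2009 has no effect on the deadline.
None of the other events listed affects the running of the period under the stated rules.
Filing on 29 August 2009 missed the 25 July 2009 deadline — the action is time-barred.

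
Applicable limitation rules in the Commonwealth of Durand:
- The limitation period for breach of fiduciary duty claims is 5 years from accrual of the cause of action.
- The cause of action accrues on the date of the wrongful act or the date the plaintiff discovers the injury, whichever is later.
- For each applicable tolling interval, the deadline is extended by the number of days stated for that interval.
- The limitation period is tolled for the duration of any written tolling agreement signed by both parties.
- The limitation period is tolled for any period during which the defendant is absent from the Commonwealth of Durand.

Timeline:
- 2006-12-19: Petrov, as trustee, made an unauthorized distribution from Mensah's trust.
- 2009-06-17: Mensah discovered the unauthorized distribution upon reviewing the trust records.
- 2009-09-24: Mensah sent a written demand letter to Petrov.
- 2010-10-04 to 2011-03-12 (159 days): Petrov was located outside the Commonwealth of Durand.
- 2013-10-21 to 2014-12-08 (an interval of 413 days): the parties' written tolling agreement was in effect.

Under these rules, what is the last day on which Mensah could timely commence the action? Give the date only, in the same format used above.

Because discovery on 2009-06-17 post-dates the 2006-12-19 act, accrual under the later-of rule falls on 2009-06-17.
Adding the 5 years base period to 2009-06-17 gives a deadline of 2014-06-17, before any tolling.
The defendant's absence from the jurisdiction from 2010-10-04 to 2011-03-12 tolled the period for 159 days, extending the deadline to 2014-11-23.
Because the written tolling agreement ran from 2013-10-21 to 2014-12-08, the deadline is extended by 413 days to 2016-01-10.
None of the other events listed affects the running of the period under the stated rules.

2016-01-10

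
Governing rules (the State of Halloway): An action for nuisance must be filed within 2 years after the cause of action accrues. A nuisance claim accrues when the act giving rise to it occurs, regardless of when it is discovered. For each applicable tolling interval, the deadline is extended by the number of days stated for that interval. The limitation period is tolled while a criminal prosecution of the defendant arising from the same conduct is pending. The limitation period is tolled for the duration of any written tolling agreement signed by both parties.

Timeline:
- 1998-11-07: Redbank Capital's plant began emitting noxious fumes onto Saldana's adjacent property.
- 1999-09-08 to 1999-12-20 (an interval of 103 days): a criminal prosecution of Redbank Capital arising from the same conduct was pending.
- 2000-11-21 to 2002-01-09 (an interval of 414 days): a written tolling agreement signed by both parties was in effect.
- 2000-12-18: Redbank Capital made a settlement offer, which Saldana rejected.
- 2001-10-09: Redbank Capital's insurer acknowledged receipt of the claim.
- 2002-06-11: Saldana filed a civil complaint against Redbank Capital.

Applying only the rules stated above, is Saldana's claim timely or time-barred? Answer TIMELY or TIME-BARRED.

TIME-BARRED

The cause of action accrued on 1998-11-07, the date of the act.
The untolled deadline — 2 years after 1998-11-07 — is 2000-11-07.
Because the pending criminal prosecution ran from 1999-09-08 to 1999-12-20, the deadline is extended by 103 days to 2001-02-18.
The period was tolled for 414 days by the written tolling agreement (2000-11-21 to 2002-01-09), pushing the deadline to 2002-04-08.
None of the other events listed affects the running of the period under the stated rules.
The 2002-06-11 filing falls after the 2002-04-08 deadline; the claim is time-barred.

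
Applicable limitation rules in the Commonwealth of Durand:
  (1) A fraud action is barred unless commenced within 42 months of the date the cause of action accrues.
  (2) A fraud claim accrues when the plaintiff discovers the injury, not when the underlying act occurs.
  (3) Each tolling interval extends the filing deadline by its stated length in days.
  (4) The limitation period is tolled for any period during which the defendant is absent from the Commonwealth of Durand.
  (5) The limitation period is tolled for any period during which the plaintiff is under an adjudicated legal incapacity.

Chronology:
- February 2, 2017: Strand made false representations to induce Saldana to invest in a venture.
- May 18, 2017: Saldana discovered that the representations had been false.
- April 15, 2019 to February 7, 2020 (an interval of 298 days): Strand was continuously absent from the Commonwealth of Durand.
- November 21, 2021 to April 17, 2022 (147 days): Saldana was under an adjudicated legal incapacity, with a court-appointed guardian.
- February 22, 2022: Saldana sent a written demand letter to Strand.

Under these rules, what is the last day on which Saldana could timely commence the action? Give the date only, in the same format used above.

Under the discovery rule, the claim accrued on May 18, 2017, when Saldana discovered the injury — not on the February 2, 2017 date of the underlying act.
The untolled deadline — 42 months after May 18, 2017 — is November 18, 2020.
The defendant's absence from the jurisdiction from April 15, 2019 to February 7, 2020 tolled the period for 298 days, extending the deadline to September 12, 2021.
The plaintiff's legal incapacity from November 21, 2021 to April 17, 2022 began after the period had already run on September 12, 2021, so it has no tolling effect.
None of the other events listed affects the running of the period under the stated rules.

September 12, 2021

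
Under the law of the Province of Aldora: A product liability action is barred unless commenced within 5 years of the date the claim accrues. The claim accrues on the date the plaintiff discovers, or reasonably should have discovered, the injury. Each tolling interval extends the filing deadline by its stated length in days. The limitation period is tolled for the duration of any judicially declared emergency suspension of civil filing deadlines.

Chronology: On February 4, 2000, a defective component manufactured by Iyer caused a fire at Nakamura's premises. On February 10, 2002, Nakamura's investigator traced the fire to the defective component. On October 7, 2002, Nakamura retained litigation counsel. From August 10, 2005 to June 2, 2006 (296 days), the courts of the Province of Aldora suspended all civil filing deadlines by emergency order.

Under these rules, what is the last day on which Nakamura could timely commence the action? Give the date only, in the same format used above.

December 3, 2007

Accrual is tied to discovery, so the period began on February 10, 2002 rather than on February 4, 2000 when the act occurred.
5 years from February 10, 2002 is February 10, 2007.
The emergency suspension of filing deadlines from August 10, 2005 to June 2, 2006 tolled the period for 296 days, extending the deadline to December 3, 2007.
The other events in the timeline have no effect on the limitation period under the stated rules.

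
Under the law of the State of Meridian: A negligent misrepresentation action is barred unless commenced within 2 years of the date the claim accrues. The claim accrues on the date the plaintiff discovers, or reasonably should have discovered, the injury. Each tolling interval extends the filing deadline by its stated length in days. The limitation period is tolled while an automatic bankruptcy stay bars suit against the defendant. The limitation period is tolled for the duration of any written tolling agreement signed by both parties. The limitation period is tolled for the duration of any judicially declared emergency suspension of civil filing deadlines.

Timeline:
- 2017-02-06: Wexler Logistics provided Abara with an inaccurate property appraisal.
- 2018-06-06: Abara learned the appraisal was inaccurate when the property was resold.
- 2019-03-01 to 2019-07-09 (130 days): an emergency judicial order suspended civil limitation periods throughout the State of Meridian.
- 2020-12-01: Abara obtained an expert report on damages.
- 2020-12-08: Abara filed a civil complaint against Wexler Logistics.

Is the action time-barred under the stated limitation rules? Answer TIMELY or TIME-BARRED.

TIME-BARRED

Under the discovery rule, the claim accrued on 2018-06-06, when Abara discovered the injury — not on the 2017-02-06 date of the underlying act.
Adding the 2 years base period to 2018-06-06 gives a deadline of 2020-06-06, before any tolling.
The emergency suspension of filing deadlines from 2019-03-01 to 2019-07-09 tolled the period for 130 days, extending the deadline to 2020-10-14.
The other events in the timeline have no effect on the limitation period under the stated rules.
Filing on 2020-12-08 missed the 2020-10-14 deadline — the action is time-barred.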